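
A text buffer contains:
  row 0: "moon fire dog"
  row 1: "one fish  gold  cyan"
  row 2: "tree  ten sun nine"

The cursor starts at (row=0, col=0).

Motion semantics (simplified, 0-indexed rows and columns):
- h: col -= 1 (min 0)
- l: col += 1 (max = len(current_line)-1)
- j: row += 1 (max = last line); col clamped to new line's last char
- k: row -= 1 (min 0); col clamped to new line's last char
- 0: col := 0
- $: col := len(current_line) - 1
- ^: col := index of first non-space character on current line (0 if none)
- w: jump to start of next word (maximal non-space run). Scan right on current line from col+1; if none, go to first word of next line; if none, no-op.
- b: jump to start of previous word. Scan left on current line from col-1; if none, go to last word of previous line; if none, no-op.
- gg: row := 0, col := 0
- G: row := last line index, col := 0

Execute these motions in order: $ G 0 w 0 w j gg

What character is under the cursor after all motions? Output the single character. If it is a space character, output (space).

After 1 ($): row=0 col=12 char='g'
After 2 (G): row=2 col=0 char='t'
After 3 (0): row=2 col=0 char='t'
After 4 (w): row=2 col=6 char='t'
After 5 (0): row=2 col=0 char='t'
After 6 (w): row=2 col=6 char='t'
After 7 (j): row=2 col=6 char='t'
After 8 (gg): row=0 col=0 char='m'

Answer: m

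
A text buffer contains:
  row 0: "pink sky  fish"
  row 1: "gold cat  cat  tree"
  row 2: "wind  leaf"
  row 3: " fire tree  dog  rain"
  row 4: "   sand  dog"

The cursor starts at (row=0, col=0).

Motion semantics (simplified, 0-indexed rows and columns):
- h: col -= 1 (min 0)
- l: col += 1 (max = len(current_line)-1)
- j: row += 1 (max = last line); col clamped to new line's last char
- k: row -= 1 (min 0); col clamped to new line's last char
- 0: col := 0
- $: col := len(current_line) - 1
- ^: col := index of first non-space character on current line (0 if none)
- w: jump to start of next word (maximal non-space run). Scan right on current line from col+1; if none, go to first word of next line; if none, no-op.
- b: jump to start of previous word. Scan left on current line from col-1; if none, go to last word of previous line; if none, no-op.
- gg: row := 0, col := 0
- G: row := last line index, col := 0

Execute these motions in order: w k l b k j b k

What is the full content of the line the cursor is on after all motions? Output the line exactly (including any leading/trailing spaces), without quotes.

After 1 (w): row=0 col=5 char='s'
After 2 (k): row=0 col=5 char='s'
After 3 (l): row=0 col=6 char='k'
After 4 (b): row=0 col=5 char='s'
After 5 (k): row=0 col=5 char='s'
After 6 (j): row=1 col=5 char='c'
After 7 (b): row=1 col=0 char='g'
After 8 (k): row=0 col=0 char='p'

Answer: pink sky  fish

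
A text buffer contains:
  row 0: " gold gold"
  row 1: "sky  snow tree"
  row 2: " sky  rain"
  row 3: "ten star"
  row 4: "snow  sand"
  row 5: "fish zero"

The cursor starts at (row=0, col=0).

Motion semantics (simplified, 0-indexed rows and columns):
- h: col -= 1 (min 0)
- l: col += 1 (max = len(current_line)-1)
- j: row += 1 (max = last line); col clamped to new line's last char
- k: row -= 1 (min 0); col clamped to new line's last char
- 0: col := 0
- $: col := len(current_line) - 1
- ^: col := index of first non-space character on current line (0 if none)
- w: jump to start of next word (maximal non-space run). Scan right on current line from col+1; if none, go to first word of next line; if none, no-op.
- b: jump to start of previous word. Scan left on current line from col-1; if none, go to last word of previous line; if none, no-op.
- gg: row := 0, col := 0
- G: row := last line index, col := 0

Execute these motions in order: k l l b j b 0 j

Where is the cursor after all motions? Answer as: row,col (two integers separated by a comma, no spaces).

Answer: 2,0

Derivation:
After 1 (k): row=0 col=0 char='_'
After 2 (l): row=0 col=1 char='g'
After 3 (l): row=0 col=2 char='o'
After 4 (b): row=0 col=1 char='g'
After 5 (j): row=1 col=1 char='k'
After 6 (b): row=1 col=0 char='s'
After 7 (0): row=1 col=0 char='s'
After 8 (j): row=2 col=0 char='_'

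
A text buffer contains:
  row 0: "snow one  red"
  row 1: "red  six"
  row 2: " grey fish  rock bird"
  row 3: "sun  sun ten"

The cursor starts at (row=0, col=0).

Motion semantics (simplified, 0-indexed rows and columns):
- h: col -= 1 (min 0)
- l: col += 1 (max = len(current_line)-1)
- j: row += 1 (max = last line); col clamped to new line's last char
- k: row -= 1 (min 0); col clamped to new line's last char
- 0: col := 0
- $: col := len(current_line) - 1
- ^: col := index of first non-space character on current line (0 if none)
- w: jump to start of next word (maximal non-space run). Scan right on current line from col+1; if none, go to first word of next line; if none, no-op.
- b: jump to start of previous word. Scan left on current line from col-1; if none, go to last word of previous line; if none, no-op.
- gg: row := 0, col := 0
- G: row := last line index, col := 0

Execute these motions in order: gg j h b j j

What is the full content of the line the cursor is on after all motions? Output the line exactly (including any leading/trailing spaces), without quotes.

Answer:  grey fish  rock bird

Derivation:
After 1 (gg): row=0 col=0 char='s'
After 2 (j): row=1 col=0 char='r'
After 3 (h): row=1 col=0 char='r'
After 4 (b): row=0 col=10 char='r'
After 5 (j): row=1 col=7 char='x'
After 6 (j): row=2 col=7 char='i'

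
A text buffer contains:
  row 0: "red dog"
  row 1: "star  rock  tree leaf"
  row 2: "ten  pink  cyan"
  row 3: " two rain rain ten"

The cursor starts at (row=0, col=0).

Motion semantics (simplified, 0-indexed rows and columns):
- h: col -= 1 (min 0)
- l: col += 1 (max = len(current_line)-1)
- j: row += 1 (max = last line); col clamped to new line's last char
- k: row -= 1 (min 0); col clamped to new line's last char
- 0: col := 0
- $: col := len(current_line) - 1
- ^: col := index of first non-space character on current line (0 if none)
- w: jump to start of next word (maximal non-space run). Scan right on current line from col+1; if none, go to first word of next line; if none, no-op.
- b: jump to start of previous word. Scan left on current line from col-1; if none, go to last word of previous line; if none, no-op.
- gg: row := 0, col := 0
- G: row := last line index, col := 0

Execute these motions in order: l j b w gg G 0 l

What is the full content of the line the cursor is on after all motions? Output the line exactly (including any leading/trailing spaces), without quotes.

Answer:  two rain rain ten

Derivation:
After 1 (l): row=0 col=1 char='e'
After 2 (j): row=1 col=1 char='t'
After 3 (b): row=1 col=0 char='s'
After 4 (w): row=1 col=6 char='r'
After 5 (gg): row=0 col=0 char='r'
After 6 (G): row=3 col=0 char='_'
After 7 (0): row=3 col=0 char='_'
After 8 (l): row=3 col=1 char='t'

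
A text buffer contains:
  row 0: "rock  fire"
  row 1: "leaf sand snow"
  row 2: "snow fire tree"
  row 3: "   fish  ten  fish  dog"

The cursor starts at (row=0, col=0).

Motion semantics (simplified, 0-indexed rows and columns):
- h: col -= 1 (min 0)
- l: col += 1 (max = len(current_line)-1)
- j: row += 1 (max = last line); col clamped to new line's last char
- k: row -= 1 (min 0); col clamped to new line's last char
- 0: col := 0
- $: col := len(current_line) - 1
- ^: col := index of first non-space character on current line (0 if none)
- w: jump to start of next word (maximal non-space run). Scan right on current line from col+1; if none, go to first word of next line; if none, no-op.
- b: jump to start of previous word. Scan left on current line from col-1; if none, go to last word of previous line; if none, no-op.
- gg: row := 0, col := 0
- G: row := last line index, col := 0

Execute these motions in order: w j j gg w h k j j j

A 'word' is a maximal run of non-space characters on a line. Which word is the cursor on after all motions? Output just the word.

Answer: fish

Derivation:
After 1 (w): row=0 col=6 char='f'
After 2 (j): row=1 col=6 char='a'
After 3 (j): row=2 col=6 char='i'
After 4 (gg): row=0 col=0 char='r'
After 5 (w): row=0 col=6 char='f'
After 6 (h): row=0 col=5 char='_'
After 7 (k): row=0 col=5 char='_'
After 8 (j): row=1 col=5 char='s'
After 9 (j): row=2 col=5 char='f'
After 10 (j): row=3 col=5 char='s'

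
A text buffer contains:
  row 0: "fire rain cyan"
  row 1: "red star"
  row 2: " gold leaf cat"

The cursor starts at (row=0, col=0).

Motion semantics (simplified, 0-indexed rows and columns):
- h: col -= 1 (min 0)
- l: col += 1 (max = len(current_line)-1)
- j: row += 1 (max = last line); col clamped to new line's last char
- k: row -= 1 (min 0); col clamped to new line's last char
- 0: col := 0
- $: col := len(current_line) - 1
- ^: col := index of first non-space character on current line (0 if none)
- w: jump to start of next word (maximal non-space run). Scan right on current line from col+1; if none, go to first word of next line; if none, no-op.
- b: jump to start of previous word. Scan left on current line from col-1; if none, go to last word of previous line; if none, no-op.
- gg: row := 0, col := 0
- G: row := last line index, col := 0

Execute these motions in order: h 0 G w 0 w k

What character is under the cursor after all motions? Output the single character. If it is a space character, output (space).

Answer: e

Derivation:
After 1 (h): row=0 col=0 char='f'
After 2 (0): row=0 col=0 char='f'
After 3 (G): row=2 col=0 char='_'
After 4 (w): row=2 col=1 char='g'
After 5 (0): row=2 col=0 char='_'
After 6 (w): row=2 col=1 char='g'
After 7 (k): row=1 col=1 char='e'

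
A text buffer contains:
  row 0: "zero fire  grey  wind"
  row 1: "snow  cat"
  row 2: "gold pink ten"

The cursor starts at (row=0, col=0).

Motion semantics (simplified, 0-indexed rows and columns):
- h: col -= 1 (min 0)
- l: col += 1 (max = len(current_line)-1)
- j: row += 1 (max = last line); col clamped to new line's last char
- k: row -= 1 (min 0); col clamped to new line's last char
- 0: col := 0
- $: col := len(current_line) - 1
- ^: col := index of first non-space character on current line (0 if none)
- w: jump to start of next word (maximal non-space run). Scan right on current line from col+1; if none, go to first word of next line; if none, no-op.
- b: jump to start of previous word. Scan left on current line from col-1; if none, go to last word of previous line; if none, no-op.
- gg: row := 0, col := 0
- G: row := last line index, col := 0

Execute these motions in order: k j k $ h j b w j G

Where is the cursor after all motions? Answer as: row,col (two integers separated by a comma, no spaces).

After 1 (k): row=0 col=0 char='z'
After 2 (j): row=1 col=0 char='s'
After 3 (k): row=0 col=0 char='z'
After 4 ($): row=0 col=20 char='d'
After 5 (h): row=0 col=19 char='n'
After 6 (j): row=1 col=8 char='t'
After 7 (b): row=1 col=6 char='c'
After 8 (w): row=2 col=0 char='g'
After 9 (j): row=2 col=0 char='g'
After 10 (G): row=2 col=0 char='g'

Answer: 2,0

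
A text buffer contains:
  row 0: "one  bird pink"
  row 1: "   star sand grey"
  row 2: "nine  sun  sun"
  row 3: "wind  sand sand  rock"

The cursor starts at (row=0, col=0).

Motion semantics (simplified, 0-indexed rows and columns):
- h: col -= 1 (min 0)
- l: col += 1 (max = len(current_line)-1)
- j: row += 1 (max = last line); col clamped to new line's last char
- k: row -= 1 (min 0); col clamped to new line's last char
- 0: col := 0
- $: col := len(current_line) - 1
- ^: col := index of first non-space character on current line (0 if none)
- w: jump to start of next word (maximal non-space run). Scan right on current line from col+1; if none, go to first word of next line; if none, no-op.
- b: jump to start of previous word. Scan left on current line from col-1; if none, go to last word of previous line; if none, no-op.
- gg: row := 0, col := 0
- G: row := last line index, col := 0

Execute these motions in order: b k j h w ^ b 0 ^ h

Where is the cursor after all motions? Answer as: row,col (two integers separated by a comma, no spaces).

After 1 (b): row=0 col=0 char='o'
After 2 (k): row=0 col=0 char='o'
After 3 (j): row=1 col=0 char='_'
After 4 (h): row=1 col=0 char='_'
After 5 (w): row=1 col=3 char='s'
After 6 (^): row=1 col=3 char='s'
After 7 (b): row=0 col=10 char='p'
After 8 (0): row=0 col=0 char='o'
After 9 (^): row=0 col=0 char='o'
After 10 (h): row=0 col=0 char='o'

Answer: 0,0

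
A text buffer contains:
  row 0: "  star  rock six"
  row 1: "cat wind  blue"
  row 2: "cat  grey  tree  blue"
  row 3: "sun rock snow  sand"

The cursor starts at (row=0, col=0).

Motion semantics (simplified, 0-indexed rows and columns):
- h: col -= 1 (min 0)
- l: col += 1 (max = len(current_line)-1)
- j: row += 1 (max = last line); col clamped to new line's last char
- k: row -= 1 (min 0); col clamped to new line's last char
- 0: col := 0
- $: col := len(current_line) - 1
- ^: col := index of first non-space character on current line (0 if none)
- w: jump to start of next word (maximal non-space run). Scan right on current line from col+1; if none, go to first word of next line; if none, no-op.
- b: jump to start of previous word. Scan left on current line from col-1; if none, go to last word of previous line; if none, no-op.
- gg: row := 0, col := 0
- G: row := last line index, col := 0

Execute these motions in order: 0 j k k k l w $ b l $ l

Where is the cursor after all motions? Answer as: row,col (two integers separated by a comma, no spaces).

Answer: 0,15

Derivation:
After 1 (0): row=0 col=0 char='_'
After 2 (j): row=1 col=0 char='c'
After 3 (k): row=0 col=0 char='_'
After 4 (k): row=0 col=0 char='_'
After 5 (k): row=0 col=0 char='_'
After 6 (l): row=0 col=1 char='_'
After 7 (w): row=0 col=2 char='s'
After 8 ($): row=0 col=15 char='x'
After 9 (b): row=0 col=13 char='s'
After 10 (l): row=0 col=14 char='i'
After 11 ($): row=0 col=15 char='x'
After 12 (l): row=0 col=15 char='x'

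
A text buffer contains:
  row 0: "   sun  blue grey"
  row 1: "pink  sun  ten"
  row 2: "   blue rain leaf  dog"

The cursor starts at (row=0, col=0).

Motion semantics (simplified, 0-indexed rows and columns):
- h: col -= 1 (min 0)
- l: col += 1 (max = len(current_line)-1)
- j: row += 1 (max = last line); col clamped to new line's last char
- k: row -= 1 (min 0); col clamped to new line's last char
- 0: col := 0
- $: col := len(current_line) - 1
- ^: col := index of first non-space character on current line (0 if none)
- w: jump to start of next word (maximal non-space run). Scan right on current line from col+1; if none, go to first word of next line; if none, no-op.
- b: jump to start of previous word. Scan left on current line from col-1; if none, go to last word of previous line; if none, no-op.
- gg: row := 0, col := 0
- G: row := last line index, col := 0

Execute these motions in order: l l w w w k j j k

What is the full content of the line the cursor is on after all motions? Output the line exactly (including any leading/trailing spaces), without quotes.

After 1 (l): row=0 col=1 char='_'
After 2 (l): row=0 col=2 char='_'
After 3 (w): row=0 col=3 char='s'
After 4 (w): row=0 col=8 char='b'
After 5 (w): row=0 col=13 char='g'
After 6 (k): row=0 col=13 char='g'
After 7 (j): row=1 col=13 char='n'
After 8 (j): row=2 col=13 char='l'
After 9 (k): row=1 col=13 char='n'

Answer: pink  sun  ten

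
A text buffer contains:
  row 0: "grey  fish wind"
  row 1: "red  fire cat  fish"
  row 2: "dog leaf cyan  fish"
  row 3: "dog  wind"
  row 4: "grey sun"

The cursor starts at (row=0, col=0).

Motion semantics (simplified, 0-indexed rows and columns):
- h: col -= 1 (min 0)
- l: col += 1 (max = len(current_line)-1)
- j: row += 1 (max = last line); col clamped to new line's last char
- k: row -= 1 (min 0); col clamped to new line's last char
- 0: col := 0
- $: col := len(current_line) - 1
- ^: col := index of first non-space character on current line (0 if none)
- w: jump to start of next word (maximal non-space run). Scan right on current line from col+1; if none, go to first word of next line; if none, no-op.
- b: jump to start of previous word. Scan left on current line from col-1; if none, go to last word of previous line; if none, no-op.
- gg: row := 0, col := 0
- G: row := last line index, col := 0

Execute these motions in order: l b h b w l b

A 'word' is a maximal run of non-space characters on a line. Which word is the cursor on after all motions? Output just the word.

Answer: fish

Derivation:
After 1 (l): row=0 col=1 char='r'
After 2 (b): row=0 col=0 char='g'
After 3 (h): row=0 col=0 char='g'
After 4 (b): row=0 col=0 char='g'
After 5 (w): row=0 col=6 char='f'
After 6 (l): row=0 col=7 char='i'
After 7 (b): row=0 col=6 char='f'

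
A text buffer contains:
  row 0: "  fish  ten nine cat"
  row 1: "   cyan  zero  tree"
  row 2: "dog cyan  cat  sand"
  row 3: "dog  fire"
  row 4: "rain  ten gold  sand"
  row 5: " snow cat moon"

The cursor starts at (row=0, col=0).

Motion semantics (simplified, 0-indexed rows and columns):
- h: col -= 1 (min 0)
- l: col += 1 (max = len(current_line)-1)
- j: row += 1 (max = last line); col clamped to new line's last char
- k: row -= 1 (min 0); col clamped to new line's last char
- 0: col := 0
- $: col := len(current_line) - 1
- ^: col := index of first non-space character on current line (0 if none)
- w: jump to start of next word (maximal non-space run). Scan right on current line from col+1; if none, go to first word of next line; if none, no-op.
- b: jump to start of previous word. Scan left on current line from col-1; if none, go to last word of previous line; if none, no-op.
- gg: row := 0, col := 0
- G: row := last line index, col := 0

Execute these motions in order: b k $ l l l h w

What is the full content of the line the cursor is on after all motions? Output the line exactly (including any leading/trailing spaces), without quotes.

After 1 (b): row=0 col=0 char='_'
After 2 (k): row=0 col=0 char='_'
After 3 ($): row=0 col=19 char='t'
After 4 (l): row=0 col=19 char='t'
After 5 (l): row=0 col=19 char='t'
After 6 (l): row=0 col=19 char='t'
After 7 (h): row=0 col=18 char='a'
After 8 (w): row=1 col=3 char='c'

Answer:    cyan  zero  tree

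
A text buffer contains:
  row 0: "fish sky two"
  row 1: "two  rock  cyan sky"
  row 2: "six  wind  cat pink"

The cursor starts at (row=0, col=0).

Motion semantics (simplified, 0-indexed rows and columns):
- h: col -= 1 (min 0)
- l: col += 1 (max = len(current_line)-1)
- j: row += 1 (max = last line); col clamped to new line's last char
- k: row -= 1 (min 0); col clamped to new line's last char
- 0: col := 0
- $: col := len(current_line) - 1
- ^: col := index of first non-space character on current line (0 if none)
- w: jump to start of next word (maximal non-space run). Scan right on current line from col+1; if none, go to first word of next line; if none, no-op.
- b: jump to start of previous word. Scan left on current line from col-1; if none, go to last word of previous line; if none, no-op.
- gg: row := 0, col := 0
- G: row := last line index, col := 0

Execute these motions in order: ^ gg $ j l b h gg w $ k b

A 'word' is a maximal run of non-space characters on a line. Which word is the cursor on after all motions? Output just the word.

After 1 (^): row=0 col=0 char='f'
After 2 (gg): row=0 col=0 char='f'
After 3 ($): row=0 col=11 char='o'
After 4 (j): row=1 col=11 char='c'
After 5 (l): row=1 col=12 char='y'
After 6 (b): row=1 col=11 char='c'
After 7 (h): row=1 col=10 char='_'
After 8 (gg): row=0 col=0 char='f'
After 9 (w): row=0 col=5 char='s'
After 10 ($): row=0 col=11 char='o'
After 11 (k): row=0 col=11 char='o'
After 12 (b): row=0 col=9 char='t'

Answer: two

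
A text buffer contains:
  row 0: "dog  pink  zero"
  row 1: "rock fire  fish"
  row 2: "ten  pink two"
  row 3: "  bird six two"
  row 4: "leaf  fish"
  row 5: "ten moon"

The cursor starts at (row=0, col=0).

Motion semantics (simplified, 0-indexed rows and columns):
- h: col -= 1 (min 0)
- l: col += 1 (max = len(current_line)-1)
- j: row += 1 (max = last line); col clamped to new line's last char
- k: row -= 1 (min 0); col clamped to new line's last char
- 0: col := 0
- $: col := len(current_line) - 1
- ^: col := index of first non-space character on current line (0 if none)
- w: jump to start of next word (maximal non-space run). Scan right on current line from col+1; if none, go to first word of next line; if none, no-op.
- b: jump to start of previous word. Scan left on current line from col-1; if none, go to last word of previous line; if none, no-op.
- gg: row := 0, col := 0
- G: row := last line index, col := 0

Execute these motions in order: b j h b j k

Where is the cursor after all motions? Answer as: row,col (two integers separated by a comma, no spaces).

After 1 (b): row=0 col=0 char='d'
After 2 (j): row=1 col=0 char='r'
After 3 (h): row=1 col=0 char='r'
After 4 (b): row=0 col=11 char='z'
After 5 (j): row=1 col=11 char='f'
After 6 (k): row=0 col=11 char='z'

Answer: 0,11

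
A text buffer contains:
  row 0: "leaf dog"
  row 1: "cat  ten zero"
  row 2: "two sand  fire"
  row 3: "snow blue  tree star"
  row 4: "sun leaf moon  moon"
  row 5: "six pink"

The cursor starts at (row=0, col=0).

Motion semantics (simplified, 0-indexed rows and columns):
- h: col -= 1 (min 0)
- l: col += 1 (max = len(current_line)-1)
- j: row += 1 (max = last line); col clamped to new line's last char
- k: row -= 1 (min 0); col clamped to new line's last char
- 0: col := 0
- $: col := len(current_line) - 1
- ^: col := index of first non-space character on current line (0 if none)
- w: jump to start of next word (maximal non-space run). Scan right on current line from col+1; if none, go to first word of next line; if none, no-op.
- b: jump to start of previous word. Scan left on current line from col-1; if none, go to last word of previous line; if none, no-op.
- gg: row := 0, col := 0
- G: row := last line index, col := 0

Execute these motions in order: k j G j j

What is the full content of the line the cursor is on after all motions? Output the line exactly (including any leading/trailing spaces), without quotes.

After 1 (k): row=0 col=0 char='l'
After 2 (j): row=1 col=0 char='c'
After 3 (G): row=5 col=0 char='s'
After 4 (j): row=5 col=0 char='s'
After 5 (j): row=5 col=0 char='s'

Answer: six pink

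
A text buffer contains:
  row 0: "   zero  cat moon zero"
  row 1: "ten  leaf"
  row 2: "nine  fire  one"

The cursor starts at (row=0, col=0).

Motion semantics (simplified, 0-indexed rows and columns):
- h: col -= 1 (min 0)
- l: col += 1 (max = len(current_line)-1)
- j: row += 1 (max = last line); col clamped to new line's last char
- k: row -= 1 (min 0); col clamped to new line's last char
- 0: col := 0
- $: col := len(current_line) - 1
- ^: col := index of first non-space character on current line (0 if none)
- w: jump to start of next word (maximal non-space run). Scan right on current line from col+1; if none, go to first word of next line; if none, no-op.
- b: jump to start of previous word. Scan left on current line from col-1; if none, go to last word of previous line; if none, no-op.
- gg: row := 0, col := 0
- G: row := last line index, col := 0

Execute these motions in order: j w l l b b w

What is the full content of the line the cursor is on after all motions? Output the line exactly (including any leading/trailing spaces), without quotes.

Answer: ten  leaf

Derivation:
After 1 (j): row=1 col=0 char='t'
After 2 (w): row=1 col=5 char='l'
After 3 (l): row=1 col=6 char='e'
After 4 (l): row=1 col=7 char='a'
After 5 (b): row=1 col=5 char='l'
After 6 (b): row=1 col=0 char='t'
After 7 (w): row=1 col=5 char='l'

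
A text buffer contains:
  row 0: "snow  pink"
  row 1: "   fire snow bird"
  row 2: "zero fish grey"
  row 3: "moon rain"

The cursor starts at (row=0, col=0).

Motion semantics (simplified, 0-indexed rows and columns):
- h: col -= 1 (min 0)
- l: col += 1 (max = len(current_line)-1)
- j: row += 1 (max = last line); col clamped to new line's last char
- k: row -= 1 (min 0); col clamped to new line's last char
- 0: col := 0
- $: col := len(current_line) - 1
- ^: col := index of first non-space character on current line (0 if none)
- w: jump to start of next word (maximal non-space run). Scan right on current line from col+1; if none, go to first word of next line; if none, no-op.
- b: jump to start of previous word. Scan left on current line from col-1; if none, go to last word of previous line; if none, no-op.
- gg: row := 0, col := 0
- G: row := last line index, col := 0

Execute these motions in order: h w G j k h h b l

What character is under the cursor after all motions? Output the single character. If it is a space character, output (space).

Answer: i

Derivation:
After 1 (h): row=0 col=0 char='s'
After 2 (w): row=0 col=6 char='p'
After 3 (G): row=3 col=0 char='m'
After 4 (j): row=3 col=0 char='m'
After 5 (k): row=2 col=0 char='z'
After 6 (h): row=2 col=0 char='z'
After 7 (h): row=2 col=0 char='z'
After 8 (b): row=1 col=13 char='b'
After 9 (l): row=1 col=14 char='i'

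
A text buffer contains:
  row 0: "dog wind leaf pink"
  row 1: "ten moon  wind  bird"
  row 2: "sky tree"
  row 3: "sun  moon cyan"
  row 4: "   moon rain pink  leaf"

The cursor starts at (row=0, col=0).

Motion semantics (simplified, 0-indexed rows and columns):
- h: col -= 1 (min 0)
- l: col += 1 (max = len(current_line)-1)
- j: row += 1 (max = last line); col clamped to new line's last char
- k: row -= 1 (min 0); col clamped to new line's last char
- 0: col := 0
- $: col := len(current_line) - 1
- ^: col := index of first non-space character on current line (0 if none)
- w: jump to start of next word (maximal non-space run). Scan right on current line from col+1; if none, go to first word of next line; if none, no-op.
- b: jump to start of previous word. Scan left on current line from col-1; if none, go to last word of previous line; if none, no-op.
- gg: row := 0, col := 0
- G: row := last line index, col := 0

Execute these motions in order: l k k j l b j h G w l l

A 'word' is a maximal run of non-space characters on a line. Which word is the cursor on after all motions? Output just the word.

After 1 (l): row=0 col=1 char='o'
After 2 (k): row=0 col=1 char='o'
After 3 (k): row=0 col=1 char='o'
After 4 (j): row=1 col=1 char='e'
After 5 (l): row=1 col=2 char='n'
After 6 (b): row=1 col=0 char='t'
After 7 (j): row=2 col=0 char='s'
After 8 (h): row=2 col=0 char='s'
After 9 (G): row=4 col=0 char='_'
After 10 (w): row=4 col=3 char='m'
After 11 (l): row=4 col=4 char='o'
After 12 (l): row=4 col=5 char='o'

Answer: moon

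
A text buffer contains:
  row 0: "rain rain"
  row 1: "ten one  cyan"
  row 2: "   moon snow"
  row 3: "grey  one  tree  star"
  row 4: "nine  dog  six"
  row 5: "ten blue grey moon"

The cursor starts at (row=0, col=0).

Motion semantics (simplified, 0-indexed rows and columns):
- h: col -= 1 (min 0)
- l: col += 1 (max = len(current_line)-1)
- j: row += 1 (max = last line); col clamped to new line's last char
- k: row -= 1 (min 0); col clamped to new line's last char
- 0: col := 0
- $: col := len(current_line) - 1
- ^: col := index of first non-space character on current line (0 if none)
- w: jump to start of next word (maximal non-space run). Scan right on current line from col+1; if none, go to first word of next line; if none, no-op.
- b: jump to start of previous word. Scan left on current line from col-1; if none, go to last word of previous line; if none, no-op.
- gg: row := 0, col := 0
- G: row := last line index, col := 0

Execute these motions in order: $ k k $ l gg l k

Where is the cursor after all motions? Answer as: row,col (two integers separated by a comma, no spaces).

After 1 ($): row=0 col=8 char='n'
After 2 (k): row=0 col=8 char='n'
After 3 (k): row=0 col=8 char='n'
After 4 ($): row=0 col=8 char='n'
After 5 (l): row=0 col=8 char='n'
After 6 (gg): row=0 col=0 char='r'
After 7 (l): row=0 col=1 char='a'
After 8 (k): row=0 col=1 char='a'

Answer: 0,1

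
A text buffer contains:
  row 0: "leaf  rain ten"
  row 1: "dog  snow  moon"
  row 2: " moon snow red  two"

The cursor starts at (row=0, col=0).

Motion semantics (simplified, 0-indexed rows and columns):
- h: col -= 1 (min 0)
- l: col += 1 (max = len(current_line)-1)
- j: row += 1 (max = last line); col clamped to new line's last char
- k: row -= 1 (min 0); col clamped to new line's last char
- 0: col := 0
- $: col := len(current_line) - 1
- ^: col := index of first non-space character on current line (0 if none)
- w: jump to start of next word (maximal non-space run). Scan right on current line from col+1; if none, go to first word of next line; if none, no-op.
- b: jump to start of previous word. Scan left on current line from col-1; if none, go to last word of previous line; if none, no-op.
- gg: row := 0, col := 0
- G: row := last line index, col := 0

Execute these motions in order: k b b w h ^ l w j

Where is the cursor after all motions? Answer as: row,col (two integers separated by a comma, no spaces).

After 1 (k): row=0 col=0 char='l'
After 2 (b): row=0 col=0 char='l'
After 3 (b): row=0 col=0 char='l'
After 4 (w): row=0 col=6 char='r'
After 5 (h): row=0 col=5 char='_'
After 6 (^): row=0 col=0 char='l'
After 7 (l): row=0 col=1 char='e'
After 8 (w): row=0 col=6 char='r'
After 9 (j): row=1 col=6 char='n'

Answer: 1,6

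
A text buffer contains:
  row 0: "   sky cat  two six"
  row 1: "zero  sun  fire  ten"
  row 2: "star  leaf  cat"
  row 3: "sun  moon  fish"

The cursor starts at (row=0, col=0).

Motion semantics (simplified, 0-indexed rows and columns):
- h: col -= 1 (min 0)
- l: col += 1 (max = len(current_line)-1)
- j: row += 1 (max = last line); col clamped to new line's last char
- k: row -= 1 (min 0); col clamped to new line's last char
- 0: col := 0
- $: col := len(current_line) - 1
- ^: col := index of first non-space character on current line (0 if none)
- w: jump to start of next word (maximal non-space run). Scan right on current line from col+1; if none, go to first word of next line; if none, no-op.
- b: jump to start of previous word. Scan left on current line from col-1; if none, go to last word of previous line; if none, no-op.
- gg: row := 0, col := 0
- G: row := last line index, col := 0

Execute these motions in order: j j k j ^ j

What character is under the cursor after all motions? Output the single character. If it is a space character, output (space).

Answer: s

Derivation:
After 1 (j): row=1 col=0 char='z'
After 2 (j): row=2 col=0 char='s'
After 3 (k): row=1 col=0 char='z'
After 4 (j): row=2 col=0 char='s'
After 5 (^): row=2 col=0 char='s'
After 6 (j): row=3 col=0 char='s'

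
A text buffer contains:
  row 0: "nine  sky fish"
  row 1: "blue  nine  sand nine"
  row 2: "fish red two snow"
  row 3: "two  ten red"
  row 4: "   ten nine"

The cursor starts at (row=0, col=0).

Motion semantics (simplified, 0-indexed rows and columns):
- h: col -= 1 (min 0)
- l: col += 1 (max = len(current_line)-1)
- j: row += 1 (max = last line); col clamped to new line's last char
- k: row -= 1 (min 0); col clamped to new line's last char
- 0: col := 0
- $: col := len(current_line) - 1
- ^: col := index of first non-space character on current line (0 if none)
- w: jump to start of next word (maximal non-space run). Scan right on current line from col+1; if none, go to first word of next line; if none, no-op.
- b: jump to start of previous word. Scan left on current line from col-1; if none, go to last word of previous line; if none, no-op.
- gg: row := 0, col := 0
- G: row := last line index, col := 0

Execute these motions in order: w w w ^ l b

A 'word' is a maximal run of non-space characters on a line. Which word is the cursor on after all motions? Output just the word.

After 1 (w): row=0 col=6 char='s'
After 2 (w): row=0 col=10 char='f'
After 3 (w): row=1 col=0 char='b'
After 4 (^): row=1 col=0 char='b'
After 5 (l): row=1 col=1 char='l'
After 6 (b): row=1 col=0 char='b'

Answer: blue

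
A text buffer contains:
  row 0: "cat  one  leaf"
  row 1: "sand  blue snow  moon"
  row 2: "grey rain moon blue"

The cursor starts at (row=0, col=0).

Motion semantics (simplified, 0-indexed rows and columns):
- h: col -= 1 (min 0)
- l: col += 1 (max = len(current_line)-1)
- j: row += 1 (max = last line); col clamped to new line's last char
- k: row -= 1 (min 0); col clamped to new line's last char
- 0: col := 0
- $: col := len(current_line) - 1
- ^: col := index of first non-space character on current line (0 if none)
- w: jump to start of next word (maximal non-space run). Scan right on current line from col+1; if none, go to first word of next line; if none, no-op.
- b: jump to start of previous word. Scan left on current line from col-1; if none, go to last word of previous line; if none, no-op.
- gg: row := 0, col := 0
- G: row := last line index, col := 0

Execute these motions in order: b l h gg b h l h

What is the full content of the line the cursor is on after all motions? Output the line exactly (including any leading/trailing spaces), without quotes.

After 1 (b): row=0 col=0 char='c'
After 2 (l): row=0 col=1 char='a'
After 3 (h): row=0 col=0 char='c'
After 4 (gg): row=0 col=0 char='c'
After 5 (b): row=0 col=0 char='c'
After 6 (h): row=0 col=0 char='c'
After 7 (l): row=0 col=1 char='a'
After 8 (h): row=0 col=0 char='c'

Answer: cat  one  leaf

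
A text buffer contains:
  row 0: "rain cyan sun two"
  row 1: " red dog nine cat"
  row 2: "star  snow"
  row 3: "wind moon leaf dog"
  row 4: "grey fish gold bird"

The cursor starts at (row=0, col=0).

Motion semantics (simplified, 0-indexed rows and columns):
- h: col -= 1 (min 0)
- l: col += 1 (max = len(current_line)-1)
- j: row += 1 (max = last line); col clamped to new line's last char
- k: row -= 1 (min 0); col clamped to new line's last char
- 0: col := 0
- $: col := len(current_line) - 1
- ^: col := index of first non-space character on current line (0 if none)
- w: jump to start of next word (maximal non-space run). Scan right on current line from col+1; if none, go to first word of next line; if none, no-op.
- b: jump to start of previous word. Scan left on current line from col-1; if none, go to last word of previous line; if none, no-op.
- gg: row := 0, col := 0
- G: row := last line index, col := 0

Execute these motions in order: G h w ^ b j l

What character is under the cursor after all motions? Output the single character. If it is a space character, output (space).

Answer: i

Derivation:
After 1 (G): row=4 col=0 char='g'
After 2 (h): row=4 col=0 char='g'
After 3 (w): row=4 col=5 char='f'
After 4 (^): row=4 col=0 char='g'
After 5 (b): row=3 col=15 char='d'
After 6 (j): row=4 col=15 char='b'
After 7 (l): row=4 col=16 char='i'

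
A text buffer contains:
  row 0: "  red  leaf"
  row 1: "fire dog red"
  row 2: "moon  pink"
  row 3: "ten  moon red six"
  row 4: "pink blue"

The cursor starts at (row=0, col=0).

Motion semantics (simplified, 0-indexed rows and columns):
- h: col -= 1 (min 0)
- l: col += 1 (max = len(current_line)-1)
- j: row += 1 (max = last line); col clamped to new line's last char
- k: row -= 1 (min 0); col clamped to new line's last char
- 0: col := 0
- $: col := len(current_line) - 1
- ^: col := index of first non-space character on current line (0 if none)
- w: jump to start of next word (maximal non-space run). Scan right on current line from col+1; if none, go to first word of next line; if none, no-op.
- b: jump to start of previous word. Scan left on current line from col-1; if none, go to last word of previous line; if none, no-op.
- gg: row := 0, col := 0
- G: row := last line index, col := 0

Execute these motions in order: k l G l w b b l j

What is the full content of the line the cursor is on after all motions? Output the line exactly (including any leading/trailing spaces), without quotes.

Answer: pink blue

Derivation:
After 1 (k): row=0 col=0 char='_'
After 2 (l): row=0 col=1 char='_'
After 3 (G): row=4 col=0 char='p'
After 4 (l): row=4 col=1 char='i'
After 5 (w): row=4 col=5 char='b'
After 6 (b): row=4 col=0 char='p'
After 7 (b): row=3 col=14 char='s'
After 8 (l): row=3 col=15 char='i'
After 9 (j): row=4 col=8 char='e'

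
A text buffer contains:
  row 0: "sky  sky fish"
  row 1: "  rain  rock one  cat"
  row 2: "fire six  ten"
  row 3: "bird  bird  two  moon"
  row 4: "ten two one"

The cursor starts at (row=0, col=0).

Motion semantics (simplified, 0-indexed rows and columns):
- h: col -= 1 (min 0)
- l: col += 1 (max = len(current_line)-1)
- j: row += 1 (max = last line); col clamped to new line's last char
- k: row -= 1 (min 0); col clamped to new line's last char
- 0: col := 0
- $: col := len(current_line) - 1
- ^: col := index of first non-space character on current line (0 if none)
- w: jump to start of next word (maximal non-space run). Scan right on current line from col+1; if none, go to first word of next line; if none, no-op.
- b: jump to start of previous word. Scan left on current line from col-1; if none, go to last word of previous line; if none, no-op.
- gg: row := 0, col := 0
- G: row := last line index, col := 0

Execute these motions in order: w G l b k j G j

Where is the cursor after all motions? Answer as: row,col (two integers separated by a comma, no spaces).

Answer: 4,0

Derivation:
After 1 (w): row=0 col=5 char='s'
After 2 (G): row=4 col=0 char='t'
After 3 (l): row=4 col=1 char='e'
After 4 (b): row=4 col=0 char='t'
After 5 (k): row=3 col=0 char='b'
After 6 (j): row=4 col=0 char='t'
After 7 (G): row=4 col=0 char='t'
After 8 (j): row=4 col=0 char='t'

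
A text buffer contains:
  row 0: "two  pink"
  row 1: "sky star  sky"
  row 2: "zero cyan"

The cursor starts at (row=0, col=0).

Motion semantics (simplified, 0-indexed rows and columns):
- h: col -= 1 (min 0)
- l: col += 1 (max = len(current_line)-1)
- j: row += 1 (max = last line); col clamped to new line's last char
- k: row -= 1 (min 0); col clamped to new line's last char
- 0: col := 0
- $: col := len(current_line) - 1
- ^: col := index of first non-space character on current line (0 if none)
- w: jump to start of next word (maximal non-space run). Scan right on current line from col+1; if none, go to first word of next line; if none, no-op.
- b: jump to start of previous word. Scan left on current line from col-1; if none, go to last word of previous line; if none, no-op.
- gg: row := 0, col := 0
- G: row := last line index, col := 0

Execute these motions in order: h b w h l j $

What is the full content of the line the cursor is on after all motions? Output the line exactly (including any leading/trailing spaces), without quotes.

Answer: sky star  sky

Derivation:
After 1 (h): row=0 col=0 char='t'
After 2 (b): row=0 col=0 char='t'
After 3 (w): row=0 col=5 char='p'
After 4 (h): row=0 col=4 char='_'
After 5 (l): row=0 col=5 char='p'
After 6 (j): row=1 col=5 char='t'
After 7 ($): row=1 col=12 char='y'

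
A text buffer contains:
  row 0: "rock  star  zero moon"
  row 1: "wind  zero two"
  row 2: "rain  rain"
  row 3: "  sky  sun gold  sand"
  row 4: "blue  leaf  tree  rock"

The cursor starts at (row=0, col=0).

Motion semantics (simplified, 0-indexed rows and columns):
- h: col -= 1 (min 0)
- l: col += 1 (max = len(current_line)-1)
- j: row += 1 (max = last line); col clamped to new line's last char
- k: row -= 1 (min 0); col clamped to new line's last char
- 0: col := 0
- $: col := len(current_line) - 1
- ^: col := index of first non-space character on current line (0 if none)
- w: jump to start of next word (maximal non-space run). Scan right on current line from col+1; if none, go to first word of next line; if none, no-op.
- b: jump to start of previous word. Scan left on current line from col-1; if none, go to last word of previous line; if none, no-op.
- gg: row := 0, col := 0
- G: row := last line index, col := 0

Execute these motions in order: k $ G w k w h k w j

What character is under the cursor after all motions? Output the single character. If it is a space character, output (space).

Answer: u

Derivation:
After 1 (k): row=0 col=0 char='r'
After 2 ($): row=0 col=20 char='n'
After 3 (G): row=4 col=0 char='b'
After 4 (w): row=4 col=6 char='l'
After 5 (k): row=3 col=6 char='_'
After 6 (w): row=3 col=7 char='s'
After 7 (h): row=3 col=6 char='_'
After 8 (k): row=2 col=6 char='r'
After 9 (w): row=3 col=2 char='s'
After 10 (j): row=4 col=2 char='u'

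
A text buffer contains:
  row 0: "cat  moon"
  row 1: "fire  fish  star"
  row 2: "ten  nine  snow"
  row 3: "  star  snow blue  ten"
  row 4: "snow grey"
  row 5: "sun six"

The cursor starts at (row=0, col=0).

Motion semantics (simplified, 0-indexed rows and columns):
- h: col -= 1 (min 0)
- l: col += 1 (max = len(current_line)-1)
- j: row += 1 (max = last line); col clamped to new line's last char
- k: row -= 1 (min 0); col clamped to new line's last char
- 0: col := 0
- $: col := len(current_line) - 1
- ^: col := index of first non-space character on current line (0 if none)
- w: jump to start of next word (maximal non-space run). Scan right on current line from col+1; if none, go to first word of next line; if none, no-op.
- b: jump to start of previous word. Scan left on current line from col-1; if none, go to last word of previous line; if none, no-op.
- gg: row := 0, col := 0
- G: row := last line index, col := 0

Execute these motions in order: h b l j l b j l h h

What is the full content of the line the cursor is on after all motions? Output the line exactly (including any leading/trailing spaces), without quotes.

After 1 (h): row=0 col=0 char='c'
After 2 (b): row=0 col=0 char='c'
After 3 (l): row=0 col=1 char='a'
After 4 (j): row=1 col=1 char='i'
After 5 (l): row=1 col=2 char='r'
After 6 (b): row=1 col=0 char='f'
After 7 (j): row=2 col=0 char='t'
After 8 (l): row=2 col=1 char='e'
After 9 (h): row=2 col=0 char='t'
After 10 (h): row=2 col=0 char='t'

Answer: ten  nine  snow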